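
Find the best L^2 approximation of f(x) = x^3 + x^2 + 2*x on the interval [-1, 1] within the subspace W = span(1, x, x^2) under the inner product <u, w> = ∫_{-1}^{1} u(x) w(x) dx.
g(x) = x^2 + 13*x/5

The best approximation g ∈ W is the orthogonal projection of f onto W. Writing g = a_0 + a_1 x + a_2 x^2, the coefficients solve the normal equations G · a = b where
  G_{ij} = <φ_i, φ_j> and b_i = <f, φ_i>, with φ_0 = 1, φ_1 = x, φ_2 = x^2.
G =
  [2, 0, 2/3]
  [0, 2/3, 0]
  [2/3, 0, 2/5],
b = (2/3, 26/15, 2/5).
Solving gives a_0 = 0, a_1 = 13/5, a_2 = 1, so
  g(x) = x^2 + 13*x/5.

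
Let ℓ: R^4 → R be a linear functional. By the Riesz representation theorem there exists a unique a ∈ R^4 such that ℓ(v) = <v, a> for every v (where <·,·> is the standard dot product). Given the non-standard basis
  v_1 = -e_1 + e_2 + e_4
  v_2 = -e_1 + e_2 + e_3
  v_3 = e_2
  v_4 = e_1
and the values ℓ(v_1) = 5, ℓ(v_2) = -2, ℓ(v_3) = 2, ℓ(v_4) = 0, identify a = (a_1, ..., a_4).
a = (0, 2, -4, 3)

Write a = (a_1, ..., a_4) in the standard basis. For each basis vector v_i, ℓ(v_i) = <v_i, a> is a linear equation in the a_j's. Collect the n equations into a matrix system V a = ℓ, where row i of V is v_i (expressed in the standard basis). Since V is invertible (lower-triangular with 1s on the diagonal, up to permutation), solve by back-substitution:
  V =
[[-1, 1, 0, 1],
 [-1, 1, 1, 0],
 [0, 1, 0, 0],
 [1, 0, 0, 0]]
  V a = (5, -2, 2, 0)
Solving gives a = (0, 2, -4, 3).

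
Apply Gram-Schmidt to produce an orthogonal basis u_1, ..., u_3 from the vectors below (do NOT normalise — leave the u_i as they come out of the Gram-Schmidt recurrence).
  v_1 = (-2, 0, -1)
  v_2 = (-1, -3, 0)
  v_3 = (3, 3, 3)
Orthogonal basis:
  u_1 = (-2, 0, -1)
  u_2 = (-1/5, -3, 2/5)
  u_3 = (-18/23, 6/23, 36/23)

Apply the Gram-Schmidt recurrence
  u_1 = v_1
  u_i = v_i − Σ_{j<i} ((v_i · u_j) / (u_j · u_j)) · u_j.

Step by step this gives:
  u_1 = (-2, 0, -1)
  u_2 = (-1/5, -3, 2/5)
  u_3 = (-18/23, 6/23, 36/23)

Orthogonality check:
  u_2 · u_1 = 0 (should be 0)
  u_3 · u_1 = 0 (should be 0)
  u_3 · u_2 = 0 (should be 0)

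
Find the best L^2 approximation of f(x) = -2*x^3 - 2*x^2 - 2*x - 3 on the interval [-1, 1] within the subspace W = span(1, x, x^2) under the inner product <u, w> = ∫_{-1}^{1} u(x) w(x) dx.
g(x) = -2*x^2 - 16*x/5 - 3

The best approximation g ∈ W is the orthogonal projection of f onto W. Writing g = a_0 + a_1 x + a_2 x^2, the coefficients solve the normal equations G · a = b where
  G_{ij} = <φ_i, φ_j> and b_i = <f, φ_i>, with φ_0 = 1, φ_1 = x, φ_2 = x^2.
G =
  [2, 0, 2/3]
  [0, 2/3, 0]
  [2/3, 0, 2/5],
b = (-22/3, -32/15, -14/5).
Solving gives a_0 = -3, a_1 = -16/5, a_2 = -2, so
  g(x) = -2*x^2 - 16*x/5 - 3.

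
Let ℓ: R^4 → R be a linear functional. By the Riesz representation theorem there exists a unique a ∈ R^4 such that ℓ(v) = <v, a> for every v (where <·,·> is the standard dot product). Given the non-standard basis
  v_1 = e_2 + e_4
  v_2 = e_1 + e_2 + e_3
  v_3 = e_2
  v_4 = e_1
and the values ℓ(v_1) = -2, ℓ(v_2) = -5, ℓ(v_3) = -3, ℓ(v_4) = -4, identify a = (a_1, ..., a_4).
a = (-4, -3, 2, 1)

Write a = (a_1, ..., a_4) in the standard basis. For each basis vector v_i, ℓ(v_i) = <v_i, a> is a linear equation in the a_j's. Collect the n equations into a matrix system V a = ℓ, where row i of V is v_i (expressed in the standard basis). Since V is invertible (lower-triangular with 1s on the diagonal, up to permutation), solve by back-substitution:
  V =
[[0, 1, 0, 1],
 [1, 1, 1, 0],
 [0, 1, 0, 0],
 [1, 0, 0, 0]]
  V a = (-2, -5, -3, -4)
Solving gives a = (-4, -3, 2, 1).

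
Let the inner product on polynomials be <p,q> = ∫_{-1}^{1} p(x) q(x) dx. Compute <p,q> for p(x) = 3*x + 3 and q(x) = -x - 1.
<p,q> = -8

Expand the product: p(x)·q(x) = -3*x^2 - 6*x - 3.
∫_{-1}^{1} of each monomial x^k gives [2/(k+1) if k even, 0 if k odd]. Integrating term-by-term (or equivalently evaluating the antiderivative F(x) = -x^3 - 3*x^2 - 3*x at the endpoints):
  F(1) − F(−1) = -7 − (1) = -8.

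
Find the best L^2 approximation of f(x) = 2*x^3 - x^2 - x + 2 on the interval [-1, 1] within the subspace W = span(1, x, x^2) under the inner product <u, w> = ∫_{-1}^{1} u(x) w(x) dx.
g(x) = -x^2 + x/5 + 2

The best approximation g ∈ W is the orthogonal projection of f onto W. Writing g = a_0 + a_1 x + a_2 x^2, the coefficients solve the normal equations G · a = b where
  G_{ij} = <φ_i, φ_j> and b_i = <f, φ_i>, with φ_0 = 1, φ_1 = x, φ_2 = x^2.
G =
  [2, 0, 2/3]
  [0, 2/3, 0]
  [2/3, 0, 2/5],
b = (10/3, 2/15, 14/15).
Solving gives a_0 = 2, a_1 = 1/5, a_2 = -1, so
  g(x) = -x^2 + x/5 + 2.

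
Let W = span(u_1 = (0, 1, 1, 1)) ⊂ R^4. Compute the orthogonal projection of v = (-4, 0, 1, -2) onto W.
proj_W(v) = (0, -1/3, -1/3, -1/3)

Set up U = [u_1 | ... | u_1] ∈ R^(4×1). The projector onto W = col(U) is P = U (U^T U)^(-1) U^T.
Compute U^T U =
  [3],
and U^T v = (-1).
Solve U^T U · c = U^T v for the coefficients: c = (-1/3). The projection is proj_W(v) = U c.
Check: (v - proj_W(v)) · u_1 = 0  (should be 0).
Result: proj_W(v) = (0, -1/3, -1/3, -1/3).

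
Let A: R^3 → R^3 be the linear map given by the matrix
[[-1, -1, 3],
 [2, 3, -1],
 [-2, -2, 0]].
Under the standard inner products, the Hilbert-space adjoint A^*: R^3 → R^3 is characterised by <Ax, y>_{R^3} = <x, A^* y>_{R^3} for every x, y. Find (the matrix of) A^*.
A^* = A^T =
[[-1, 2, -2],
 [-1, 3, -2],
 [3, -1, 0]]

For real matrices with standard dot products, the defining identity <Ax, y> = <x, A^* y> gives (Ax)^T y = x^T (A^*) y, i.e. x^T A^T y = x^T (A^*) y. Since this holds for all x, y, we must have A^* = A^T. Therefore
A^* =
[[-1, 2, -2],
 [-1, 3, -2],
 [3, -1, 0]].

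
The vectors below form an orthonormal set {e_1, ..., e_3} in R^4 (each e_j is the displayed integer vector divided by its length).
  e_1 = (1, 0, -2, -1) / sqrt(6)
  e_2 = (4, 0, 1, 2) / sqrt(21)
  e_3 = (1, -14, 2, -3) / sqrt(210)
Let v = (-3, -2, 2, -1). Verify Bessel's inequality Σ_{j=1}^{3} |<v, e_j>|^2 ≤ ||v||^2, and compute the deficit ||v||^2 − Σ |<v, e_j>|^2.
Σ |<v, e_j>|^2 = 266/15; ||v||^2 = 18; deficit = 4/15

Write each e_j = u_j / sqrt(<u_j, u_j>) where u_j is the displayed integer vector. Then <v, e_j> = <v, u_j> / sqrt(<u_j, u_j>), so |<v, e_j>|^2 = <v, u_j>^2 / <u_j, u_j>.
Coefficients: <v, e_1> = -6/sqrt(6), <v, e_2> = -12/sqrt(21), <v, e_3> = 32/sqrt(210).
Square and sum: Σ |<v, e_j>|^2 = 266/15.
Compute ||v||^2 = v·v = 18.
Deficit = 18 − 266/15 = 4/15 ≥ 0, confirming Bessel's inequality. (The deficit equals ||v − Σ <v,e_j> e_j||^2, the squared distance from v to span{e_j}.)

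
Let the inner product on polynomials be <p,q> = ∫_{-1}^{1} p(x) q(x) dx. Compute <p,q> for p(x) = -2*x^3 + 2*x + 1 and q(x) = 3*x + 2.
<p,q> = 28/5

Expand the product: p(x)·q(x) = -6*x^4 - 4*x^3 + 6*x^2 + 7*x + 2.
∫_{-1}^{1} of each monomial x^k gives [2/(k+1) if k even, 0 if k odd]. Integrating term-by-term (or equivalently evaluating the antiderivative F(x) = -6*x^5/5 - x^4 + 2*x^3 + 7*x^2/2 + 2*x at the endpoints):
  F(1) − F(−1) = 53/10 − (-3/10) = 28/5.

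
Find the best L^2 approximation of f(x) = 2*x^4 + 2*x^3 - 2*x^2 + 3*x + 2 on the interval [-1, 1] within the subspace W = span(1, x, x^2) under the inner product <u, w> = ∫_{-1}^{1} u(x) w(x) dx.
g(x) = -2*x^2/7 + 21*x/5 + 64/35

The best approximation g ∈ W is the orthogonal projection of f onto W. Writing g = a_0 + a_1 x + a_2 x^2, the coefficients solve the normal equations G · a = b where
  G_{ij} = <φ_i, φ_j> and b_i = <f, φ_i>, with φ_0 = 1, φ_1 = x, φ_2 = x^2.
G =
  [2, 0, 2/3]
  [0, 2/3, 0]
  [2/3, 0, 2/5],
b = (52/15, 14/5, 116/105).
Solving gives a_0 = 64/35, a_1 = 21/5, a_2 = -2/7, so
  g(x) = -2*x^2/7 + 21*x/5 + 64/35.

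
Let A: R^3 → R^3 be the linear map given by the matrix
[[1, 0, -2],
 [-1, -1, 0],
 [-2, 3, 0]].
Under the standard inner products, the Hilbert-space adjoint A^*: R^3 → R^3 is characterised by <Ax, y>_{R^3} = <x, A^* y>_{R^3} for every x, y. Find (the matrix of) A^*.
A^* = A^T =
[[1, -1, -2],
 [0, -1, 3],
 [-2, 0, 0]]

For real matrices with standard dot products, the defining identity <Ax, y> = <x, A^* y> gives (Ax)^T y = x^T (A^*) y, i.e. x^T A^T y = x^T (A^*) y. Since this holds for all x, y, we must have A^* = A^T. Therefore
A^* =
[[1, -1, -2],
 [0, -1, 3],
 [-2, 0, 0]].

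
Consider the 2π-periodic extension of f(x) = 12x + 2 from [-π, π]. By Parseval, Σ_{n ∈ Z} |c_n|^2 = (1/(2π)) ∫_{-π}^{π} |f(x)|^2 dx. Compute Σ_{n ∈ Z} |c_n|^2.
Σ |c_n|^2 = 48π^2 + 4

Expand and integrate term by term over [-π, π]:
  ∫ (12x)^2 dx = 144·(2π^3/3); ∫ 2·12·(2)·x dx = 0 (odd integrand); ∫ 2^2 dx = 4·2π.
So (1/(2π)) ∫_{-π}^{π} (12x + 2)^2 dx = 144π^2/3 + 4 = 48π^2 + 4.
Parseval ⇒ Σ |c_n|^2 = 48π^2 + 4.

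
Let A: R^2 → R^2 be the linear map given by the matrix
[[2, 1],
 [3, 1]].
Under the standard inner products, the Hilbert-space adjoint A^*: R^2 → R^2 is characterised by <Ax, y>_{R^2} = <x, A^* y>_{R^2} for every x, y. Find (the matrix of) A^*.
A^* = A^T =
[[2, 3],
 [1, 1]]

For real matrices with standard dot products, the defining identity <Ax, y> = <x, A^* y> gives (Ax)^T y = x^T (A^*) y, i.e. x^T A^T y = x^T (A^*) y. Since this holds for all x, y, we must have A^* = A^T. Therefore
A^* =
[[2, 3],
 [1, 1]].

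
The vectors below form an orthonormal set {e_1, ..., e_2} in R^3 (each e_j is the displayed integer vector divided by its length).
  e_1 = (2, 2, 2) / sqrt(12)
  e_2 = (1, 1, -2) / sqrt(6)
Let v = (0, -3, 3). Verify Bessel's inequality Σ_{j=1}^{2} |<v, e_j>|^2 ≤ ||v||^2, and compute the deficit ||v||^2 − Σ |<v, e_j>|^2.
Σ |<v, e_j>|^2 = 27/2; ||v||^2 = 18; deficit = 9/2

Write each e_j = u_j / sqrt(<u_j, u_j>) where u_j is the displayed integer vector. Then <v, e_j> = <v, u_j> / sqrt(<u_j, u_j>), so |<v, e_j>|^2 = <v, u_j>^2 / <u_j, u_j>.
Coefficients: <v, e_1> = 0/sqrt(12), <v, e_2> = -9/sqrt(6).
Square and sum: Σ |<v, e_j>|^2 = 27/2.
Compute ||v||^2 = v·v = 18.
Deficit = 18 − 27/2 = 9/2 ≥ 0, confirming Bessel's inequality. (The deficit equals ||v − Σ <v,e_j> e_j||^2, the squared distance from v to span{e_j}.)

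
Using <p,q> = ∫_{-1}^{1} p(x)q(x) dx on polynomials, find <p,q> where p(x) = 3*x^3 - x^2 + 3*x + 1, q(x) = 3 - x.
<p,q> = 4/5

Expand the product: p(x)·q(x) = -3*x^4 + 10*x^3 - 6*x^2 + 8*x + 3.
∫_{-1}^{1} of each monomial x^k gives [2/(k+1) if k even, 0 if k odd]. Integrating term-by-term (or equivalently evaluating the antiderivative F(x) = -3*x^5/5 + 5*x^4/2 - 2*x^3 + 4*x^2 + 3*x at the endpoints):
  F(1) − F(−1) = 69/10 − (61/10) = 4/5.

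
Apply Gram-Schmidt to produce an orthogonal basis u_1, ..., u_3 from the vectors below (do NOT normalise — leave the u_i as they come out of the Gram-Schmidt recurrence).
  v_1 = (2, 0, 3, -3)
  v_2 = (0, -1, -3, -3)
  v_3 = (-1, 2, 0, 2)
Orthogonal basis:
  u_1 = (2, 0, 3, -3)
  u_2 = (0, -1, -3, -3)
  u_3 = (-3/11, 30/19, -36/209, -74/209)

Apply the Gram-Schmidt recurrence
  u_1 = v_1
  u_i = v_i − Σ_{j<i} ((v_i · u_j) / (u_j · u_j)) · u_j.

Step by step this gives:
  u_1 = (2, 0, 3, -3)
  u_2 = (0, -1, -3, -3)
  u_3 = (-3/11, 30/19, -36/209, -74/209)

Orthogonality check:
  u_2 · u_1 = 0 (should be 0)
  u_3 · u_1 = 0 (should be 0)
  u_3 · u_2 = 0 (should be 0)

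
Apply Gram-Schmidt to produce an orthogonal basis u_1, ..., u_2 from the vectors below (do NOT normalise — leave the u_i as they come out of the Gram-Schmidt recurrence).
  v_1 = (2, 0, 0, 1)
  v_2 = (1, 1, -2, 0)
Orthogonal basis:
  u_1 = (2, 0, 0, 1)
  u_2 = (1/5, 1, -2, -2/5)

Apply the Gram-Schmidt recurrence
  u_1 = v_1
  u_i = v_i − Σ_{j<i} ((v_i · u_j) / (u_j · u_j)) · u_j.

Step by step this gives:
  u_1 = (2, 0, 0, 1)
  u_2 = (1/5, 1, -2, -2/5)

Orthogonality check:
  u_2 · u_1 = 0 (should be 0)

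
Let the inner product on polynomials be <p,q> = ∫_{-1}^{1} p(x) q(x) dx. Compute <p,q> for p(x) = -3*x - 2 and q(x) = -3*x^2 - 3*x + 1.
<p,q> = 6

Expand the product: p(x)·q(x) = 9*x^3 + 15*x^2 + 3*x - 2.
∫_{-1}^{1} of each monomial x^k gives [2/(k+1) if k even, 0 if k odd]. Integrating term-by-term (or equivalently evaluating the antiderivative F(x) = 9*x^4/4 + 5*x^3 + 3*x^2/2 - 2*x at the endpoints):
  F(1) − F(−1) = 27/4 − (3/4) = 6.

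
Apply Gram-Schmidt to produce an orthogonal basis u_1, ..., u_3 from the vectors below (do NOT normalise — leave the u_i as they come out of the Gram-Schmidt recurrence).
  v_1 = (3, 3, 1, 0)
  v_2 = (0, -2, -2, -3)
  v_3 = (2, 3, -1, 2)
Orthogonal basis:
  u_1 = (3, 3, 1, 0)
  u_2 = (24/19, -14/19, -30/19, -3)
  u_3 = (44/259, 21/37, -573/259, 284/259)

Apply the Gram-Schmidt recurrence
  u_1 = v_1
  u_i = v_i − Σ_{j<i} ((v_i · u_j) / (u_j · u_j)) · u_j.

Step by step this gives:
  u_1 = (3, 3, 1, 0)
  u_2 = (24/19, -14/19, -30/19, -3)
  u_3 = (44/259, 21/37, -573/259, 284/259)

Orthogonality check:
  u_2 · u_1 = 0 (should be 0)
  u_3 · u_1 = 0 (should be 0)
  u_3 · u_2 = 0 (should be 0)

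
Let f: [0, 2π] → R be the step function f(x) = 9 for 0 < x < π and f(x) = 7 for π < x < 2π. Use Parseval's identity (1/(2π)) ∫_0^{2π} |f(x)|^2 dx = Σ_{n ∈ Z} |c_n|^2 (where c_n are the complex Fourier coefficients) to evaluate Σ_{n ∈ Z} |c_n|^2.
Σ |c_n|^2 = 65

Parseval equates the L^2 energy of f (normalised by 1/(2π)) with the ℓ^2 sum of its Fourier coefficients: (1/(2π)) ∫_0^{2π} |f|^2 = Σ |c_n|^2.
Compute the left side: (1/(2π)) [∫_0^π 9^2 dx + ∫_π^{2π} 7^2 dx] = (1/(2π)) · (81π + 49π) = (81 + 49)/2 = 65.
So Σ_{n ∈ Z} |c_n|^2 = 65.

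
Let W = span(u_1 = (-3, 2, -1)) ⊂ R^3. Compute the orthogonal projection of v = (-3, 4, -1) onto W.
proj_W(v) = (-27/7, 18/7, -9/7)

Set up U = [u_1 | ... | u_1] ∈ R^(3×1). The projector onto W = col(U) is P = U (U^T U)^(-1) U^T.
Compute U^T U =
  [14],
and U^T v = (18).
Solve U^T U · c = U^T v for the coefficients: c = (9/7). The projection is proj_W(v) = U c.
Check: (v - proj_W(v)) · u_1 = 0  (should be 0).
Result: proj_W(v) = (-27/7, 18/7, -9/7).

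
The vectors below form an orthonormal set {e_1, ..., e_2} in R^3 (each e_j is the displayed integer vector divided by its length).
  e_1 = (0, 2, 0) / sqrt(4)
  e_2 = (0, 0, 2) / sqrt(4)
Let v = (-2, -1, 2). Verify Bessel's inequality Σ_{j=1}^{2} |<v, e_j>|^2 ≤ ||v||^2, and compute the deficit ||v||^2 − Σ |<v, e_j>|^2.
Σ |<v, e_j>|^2 = 5; ||v||^2 = 9; deficit = 4

Write each e_j = u_j / sqrt(<u_j, u_j>) where u_j is the displayed integer vector. Then <v, e_j> = <v, u_j> / sqrt(<u_j, u_j>), so |<v, e_j>|^2 = <v, u_j>^2 / <u_j, u_j>.
Coefficients: <v, e_1> = -2/sqrt(4), <v, e_2> = 4/sqrt(4).
Square and sum: Σ |<v, e_j>|^2 = 5.
Compute ||v||^2 = v·v = 9.
Deficit = 9 − 5 = 4 ≥ 0, confirming Bessel's inequality. (The deficit equals ||v − Σ <v,e_j> e_j||^2, the squared distance from v to span{e_j}.)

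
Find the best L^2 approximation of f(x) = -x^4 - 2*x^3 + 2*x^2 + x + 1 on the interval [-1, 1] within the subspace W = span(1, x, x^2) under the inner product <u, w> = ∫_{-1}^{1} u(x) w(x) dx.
g(x) = 8*x^2/7 - x/5 + 38/35

The best approximation g ∈ W is the orthogonal projection of f onto W. Writing g = a_0 + a_1 x + a_2 x^2, the coefficients solve the normal equations G · a = b where
  G_{ij} = <φ_i, φ_j> and b_i = <f, φ_i>, with φ_0 = 1, φ_1 = x, φ_2 = x^2.
G =
  [2, 0, 2/3]
  [0, 2/3, 0]
  [2/3, 0, 2/5],
b = (44/15, -2/15, 124/105).
Solving gives a_0 = 38/35, a_1 = -1/5, a_2 = 8/7, so
  g(x) = 8*x^2/7 - x/5 + 38/35.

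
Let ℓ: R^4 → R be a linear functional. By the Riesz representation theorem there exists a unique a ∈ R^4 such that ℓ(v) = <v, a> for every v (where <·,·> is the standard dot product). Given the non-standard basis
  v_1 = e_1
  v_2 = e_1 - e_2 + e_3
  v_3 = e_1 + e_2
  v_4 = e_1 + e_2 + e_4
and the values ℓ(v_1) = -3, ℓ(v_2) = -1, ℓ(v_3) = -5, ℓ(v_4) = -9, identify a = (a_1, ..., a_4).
a = (-3, -2, 0, -4)

Write a = (a_1, ..., a_4) in the standard basis. For each basis vector v_i, ℓ(v_i) = <v_i, a> is a linear equation in the a_j's. Collect the n equations into a matrix system V a = ℓ, where row i of V is v_i (expressed in the standard basis). Since V is invertible (lower-triangular with 1s on the diagonal, up to permutation), solve by back-substitution:
  V =
[[1, 0, 0, 0],
 [1, -1, 1, 0],
 [1, 1, 0, 0],
 [1, 1, 0, 1]]
  V a = (-3, -1, -5, -9)
Solving gives a = (-3, -2, 0, -4).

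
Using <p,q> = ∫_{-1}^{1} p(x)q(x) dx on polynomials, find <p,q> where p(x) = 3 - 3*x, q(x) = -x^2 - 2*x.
<p,q> = 2

Expand the product: p(x)·q(x) = 3*x^3 + 3*x^2 - 6*x.
∫_{-1}^{1} of each monomial x^k gives [2/(k+1) if k even, 0 if k odd]. Integrating term-by-term (or equivalently evaluating the antiderivative F(x) = 3*x^4/4 + x^3 - 3*x^2 at the endpoints):
  F(1) − F(−1) = -5/4 − (-13/4) = 2.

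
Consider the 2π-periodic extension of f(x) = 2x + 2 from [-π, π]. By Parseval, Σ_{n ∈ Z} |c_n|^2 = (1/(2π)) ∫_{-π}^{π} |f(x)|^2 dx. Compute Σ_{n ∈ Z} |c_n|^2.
Σ |c_n|^2 = 4π^2/3 + 4

Expand and integrate term by term over [-π, π]:
  ∫ (2x)^2 dx = 4·(2π^3/3); ∫ 2·2·(2)·x dx = 0 (odd integrand); ∫ 2^2 dx = 4·2π.
So (1/(2π)) ∫_{-π}^{π} (2x + 2)^2 dx = 4π^2/3 + 4 = 4π^2/3 + 4.
Parseval ⇒ Σ |c_n|^2 = 4π^2/3 + 4.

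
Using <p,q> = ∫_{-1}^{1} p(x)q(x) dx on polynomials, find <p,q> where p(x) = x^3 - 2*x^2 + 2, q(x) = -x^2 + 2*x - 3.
<p,q> = -116/15

Expand the product: p(x)·q(x) = -x^5 + 4*x^4 - 7*x^3 + 4*x^2 + 4*x - 6.
∫_{-1}^{1} of each monomial x^k gives [2/(k+1) if k even, 0 if k odd]. Integrating term-by-term (or equivalently evaluating the antiderivative F(x) = -x^6/6 + 4*x^5/5 - 7*x^4/4 + 4*x^3/3 + 2*x^2 - 6*x at the endpoints):
  F(1) − F(−1) = -227/60 − (79/20) = -116/15.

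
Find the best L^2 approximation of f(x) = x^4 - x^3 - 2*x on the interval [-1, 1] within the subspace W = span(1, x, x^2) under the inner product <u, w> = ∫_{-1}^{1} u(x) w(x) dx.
g(x) = 6*x^2/7 - 13*x/5 - 3/35

The best approximation g ∈ W is the orthogonal projection of f onto W. Writing g = a_0 + a_1 x + a_2 x^2, the coefficients solve the normal equations G · a = b where
  G_{ij} = <φ_i, φ_j> and b_i = <f, φ_i>, with φ_0 = 1, φ_1 = x, φ_2 = x^2.
G =
  [2, 0, 2/3]
  [0, 2/3, 0]
  [2/3, 0, 2/5],
b = (2/5, -26/15, 2/7).
Solving gives a_0 = -3/35, a_1 = -13/5, a_2 = 6/7, so
  g(x) = 6*x^2/7 - 13*x/5 - 3/35.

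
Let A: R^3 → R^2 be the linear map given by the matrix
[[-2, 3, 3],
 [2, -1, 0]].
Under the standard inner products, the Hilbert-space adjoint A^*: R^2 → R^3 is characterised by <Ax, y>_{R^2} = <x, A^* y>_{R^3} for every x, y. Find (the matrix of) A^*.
A^* = A^T =
[[-2, 2],
 [3, -1],
 [3, 0]]

For real matrices with standard dot products, the defining identity <Ax, y> = <x, A^* y> gives (Ax)^T y = x^T (A^*) y, i.e. x^T A^T y = x^T (A^*) y. Since this holds for all x, y, we must have A^* = A^T. Therefore
A^* =
[[-2, 2],
 [3, -1],
 [3, 0]].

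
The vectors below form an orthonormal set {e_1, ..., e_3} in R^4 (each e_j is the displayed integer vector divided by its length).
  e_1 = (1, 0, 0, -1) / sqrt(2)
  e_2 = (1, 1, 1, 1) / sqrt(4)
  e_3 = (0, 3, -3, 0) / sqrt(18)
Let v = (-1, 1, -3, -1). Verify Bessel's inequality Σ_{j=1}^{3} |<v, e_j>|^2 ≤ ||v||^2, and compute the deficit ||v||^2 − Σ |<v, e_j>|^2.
Σ |<v, e_j>|^2 = 12; ||v||^2 = 12; deficit = 0

Write each e_j = u_j / sqrt(<u_j, u_j>) where u_j is the displayed integer vector. Then <v, e_j> = <v, u_j> / sqrt(<u_j, u_j>), so |<v, e_j>|^2 = <v, u_j>^2 / <u_j, u_j>.
Coefficients: <v, e_1> = 0/sqrt(2), <v, e_2> = -4/sqrt(4), <v, e_3> = 12/sqrt(18).
Square and sum: Σ |<v, e_j>|^2 = 12.
Compute ||v||^2 = v·v = 12.
Deficit = 12 − 12 = 0 ≥ 0, confirming Bessel's inequality. (The deficit equals ||v − Σ <v,e_j> e_j||^2, the squared distance from v to span{e_j}.)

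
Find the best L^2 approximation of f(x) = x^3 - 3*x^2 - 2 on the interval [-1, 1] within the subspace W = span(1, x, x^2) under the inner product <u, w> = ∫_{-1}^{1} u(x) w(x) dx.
g(x) = -3*x^2 + 3*x/5 - 2

The best approximation g ∈ W is the orthogonal projection of f onto W. Writing g = a_0 + a_1 x + a_2 x^2, the coefficients solve the normal equations G · a = b where
  G_{ij} = <φ_i, φ_j> and b_i = <f, φ_i>, with φ_0 = 1, φ_1 = x, φ_2 = x^2.
G =
  [2, 0, 2/3]
  [0, 2/3, 0]
  [2/3, 0, 2/5],
b = (-6, 2/5, -38/15).
Solving gives a_0 = -2, a_1 = 3/5, a_2 = -3, so
  g(x) = -3*x^2 + 3*x/5 - 2.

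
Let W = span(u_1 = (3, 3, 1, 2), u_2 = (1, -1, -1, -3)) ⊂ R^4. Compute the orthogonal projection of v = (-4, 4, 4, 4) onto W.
proj_W(v) = (-540/227, 396/227, 444/227, 1356/227)

Set up U = [u_1 | ... | u_2] ∈ R^(4×2). The projector onto W = col(U) is P = U (U^T U)^(-1) U^T.
Compute U^T U =
  [23, -7]
  [-7, 12],
and U^T v = (12, -24).
Solve U^T U · c = U^T v for the coefficients: c = (-24/227, -468/227). The projection is proj_W(v) = U c.
Check: (v - proj_W(v)) · u_1 = 0  (should be 0).
Check: (v - proj_W(v)) · u_2 = 0  (should be 0).
Result: proj_W(v) = (-540/227, 396/227, 444/227, 1356/227).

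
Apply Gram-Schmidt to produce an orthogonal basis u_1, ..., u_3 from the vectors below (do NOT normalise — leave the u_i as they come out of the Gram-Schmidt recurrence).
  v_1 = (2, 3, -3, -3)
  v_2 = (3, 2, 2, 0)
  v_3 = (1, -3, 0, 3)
Orthogonal basis:
  u_1 = (2, 3, -3, -3)
  u_2 = (81/31, 44/31, 80/31, 18/31)
  u_3 = (990/491, -717/491, -768/491, 711/491)

Apply the Gram-Schmidt recurrence
  u_1 = v_1
  u_i = v_i − Σ_{j<i} ((v_i · u_j) / (u_j · u_j)) · u_j.

Step by step this gives:
  u_1 = (2, 3, -3, -3)
  u_2 = (81/31, 44/31, 80/31, 18/31)
  u_3 = (990/491, -717/491, -768/491, 711/491)

Orthogonality check:
  u_2 · u_1 = 0 (should be 0)
  u_3 · u_1 = 0 (should be 0)
  u_3 · u_2 = 0 (should be 0)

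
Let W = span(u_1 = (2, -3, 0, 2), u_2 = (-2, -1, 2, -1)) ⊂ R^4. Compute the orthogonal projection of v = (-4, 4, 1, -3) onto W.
proj_W(v) = (-88/23, 624/161, 150/161, -541/161)

Set up U = [u_1 | ... | u_2] ∈ R^(4×2). The projector onto W = col(U) is P = U (U^T U)^(-1) U^T.
Compute U^T U =
  [17, -3]
  [-3, 10],
and U^T v = (-26, 9).
Solve U^T U · c = U^T v for the coefficients: c = (-233/161, 75/161). The projection is proj_W(v) = U c.
Check: (v - proj_W(v)) · u_1 = 0  (should be 0).
Check: (v - proj_W(v)) · u_2 = 0  (should be 0).
Result: proj_W(v) = (-88/23, 624/161, 150/161, -541/161).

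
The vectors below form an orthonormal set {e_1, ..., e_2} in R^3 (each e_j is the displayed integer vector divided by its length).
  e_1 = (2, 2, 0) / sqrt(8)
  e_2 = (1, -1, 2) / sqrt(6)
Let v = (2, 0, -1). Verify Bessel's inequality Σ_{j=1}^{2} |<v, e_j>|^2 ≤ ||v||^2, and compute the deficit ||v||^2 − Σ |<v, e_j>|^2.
Σ |<v, e_j>|^2 = 2; ||v||^2 = 5; deficit = 3

Write each e_j = u_j / sqrt(<u_j, u_j>) where u_j is the displayed integer vector. Then <v, e_j> = <v, u_j> / sqrt(<u_j, u_j>), so |<v, e_j>|^2 = <v, u_j>^2 / <u_j, u_j>.
Coefficients: <v, e_1> = 4/sqrt(8), <v, e_2> = 0/sqrt(6).
Square and sum: Σ |<v, e_j>|^2 = 2.
Compute ||v||^2 = v·v = 5.
Deficit = 5 − 2 = 3 ≥ 0, confirming Bessel's inequality. (The deficit equals ||v − Σ <v,e_j> e_j||^2, the squared distance from v to span{e_j}.)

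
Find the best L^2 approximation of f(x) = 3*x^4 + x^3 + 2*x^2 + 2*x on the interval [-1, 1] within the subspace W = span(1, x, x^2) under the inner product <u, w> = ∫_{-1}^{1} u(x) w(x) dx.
g(x) = 32*x^2/7 + 13*x/5 - 9/35

The best approximation g ∈ W is the orthogonal projection of f onto W. Writing g = a_0 + a_1 x + a_2 x^2, the coefficients solve the normal equations G · a = b where
  G_{ij} = <φ_i, φ_j> and b_i = <f, φ_i>, with φ_0 = 1, φ_1 = x, φ_2 = x^2.
G =
  [2, 0, 2/3]
  [0, 2/3, 0]
  [2/3, 0, 2/5],
b = (38/15, 26/15, 58/35).
Solving gives a_0 = -9/35, a_1 = 13/5, a_2 = 32/7, so
  g(x) = 32*x^2/7 + 13*x/5 - 9/35.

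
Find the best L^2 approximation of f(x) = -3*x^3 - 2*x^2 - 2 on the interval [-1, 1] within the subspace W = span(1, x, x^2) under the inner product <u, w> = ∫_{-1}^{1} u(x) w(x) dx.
g(x) = -2*x^2 - 9*x/5 - 2

The best approximation g ∈ W is the orthogonal projection of f onto W. Writing g = a_0 + a_1 x + a_2 x^2, the coefficients solve the normal equations G · a = b where
  G_{ij} = <φ_i, φ_j> and b_i = <f, φ_i>, with φ_0 = 1, φ_1 = x, φ_2 = x^2.
G =
  [2, 0, 2/3]
  [0, 2/3, 0]
  [2/3, 0, 2/5],
b = (-16/3, -6/5, -32/15).
Solving gives a_0 = -2, a_1 = -9/5, a_2 = -2, so
  g(x) = -2*x^2 - 9*x/5 - 2.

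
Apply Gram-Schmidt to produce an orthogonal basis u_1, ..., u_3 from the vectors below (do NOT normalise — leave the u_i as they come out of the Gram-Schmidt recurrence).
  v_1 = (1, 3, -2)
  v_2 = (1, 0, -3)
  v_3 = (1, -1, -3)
Orthogonal basis:
  u_1 = (1, 3, -2)
  u_2 = (1/2, -3/2, -2)
  u_3 = (9/91, -1/91, 3/91)

Apply the Gram-Schmidt recurrence
  u_1 = v_1
  u_i = v_i − Σ_{j<i} ((v_i · u_j) / (u_j · u_j)) · u_j.

Step by step this gives:
  u_1 = (1, 3, -2)
  u_2 = (1/2, -3/2, -2)
  u_3 = (9/91, -1/91, 3/91)

Orthogonality check:
  u_2 · u_1 = 0 (should be 0)
  u_3 · u_1 = 0 (should be 0)
  u_3 · u_2 = 0 (should be 0)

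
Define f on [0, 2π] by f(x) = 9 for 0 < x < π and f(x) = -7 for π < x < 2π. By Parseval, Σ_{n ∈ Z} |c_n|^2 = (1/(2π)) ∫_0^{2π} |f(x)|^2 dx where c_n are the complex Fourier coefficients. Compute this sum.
Σ |c_n|^2 = 65

Parseval equates the L^2 energy of f (normalised by 1/(2π)) with the ℓ^2 sum of its Fourier coefficients: (1/(2π)) ∫_0^{2π} |f|^2 = Σ |c_n|^2.
Compute the left side: (1/(2π)) [∫_0^π 9^2 dx + ∫_π^{2π} (-7)^2 dx] = (1/(2π)) · (81π + 49π) = (81 + 49)/2 = 65.
So Σ_{n ∈ Z} |c_n|^2 = 65.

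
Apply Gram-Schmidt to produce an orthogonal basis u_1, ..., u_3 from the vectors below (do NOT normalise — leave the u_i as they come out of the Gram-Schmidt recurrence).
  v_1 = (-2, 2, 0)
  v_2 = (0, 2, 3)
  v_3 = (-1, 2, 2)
Orthogonal basis:
  u_1 = (-2, 2, 0)
  u_2 = (1, 1, 3)
  u_3 = (-3/22, -3/22, 1/11)

Apply the Gram-Schmidt recurrence
  u_1 = v_1
  u_i = v_i − Σ_{j<i} ((v_i · u_j) / (u_j · u_j)) · u_j.

Step by step this gives:
  u_1 = (-2, 2, 0)
  u_2 = (1, 1, 3)
  u_3 = (-3/22, -3/22, 1/11)

Orthogonality check:
  u_2 · u_1 = 0 (should be 0)
  u_3 · u_1 = 0 (should be 0)
  u_3 · u_2 = 0 (should be 0)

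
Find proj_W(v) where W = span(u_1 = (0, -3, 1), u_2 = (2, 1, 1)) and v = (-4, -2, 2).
proj_W(v) = (-16/7, -20/7, -4/7)

Set up U = [u_1 | ... | u_2] ∈ R^(3×2). The projector onto W = col(U) is P = U (U^T U)^(-1) U^T.
Compute U^T U =
  [10, -2]
  [-2, 6],
and U^T v = (8, -8).
Solve U^T U · c = U^T v for the coefficients: c = (4/7, -8/7). The projection is proj_W(v) = U c.
Check: (v - proj_W(v)) · u_1 = 0  (should be 0).
Check: (v - proj_W(v)) · u_2 = 0  (should be 0).
Result: proj_W(v) = (-16/7, -20/7, -4/7).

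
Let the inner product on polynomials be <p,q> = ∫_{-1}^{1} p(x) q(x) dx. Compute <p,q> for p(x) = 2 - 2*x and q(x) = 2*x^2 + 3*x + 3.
<p,q> = 32/3

Expand the product: p(x)·q(x) = -4*x^3 - 2*x^2 + 6.
∫_{-1}^{1} of each monomial x^k gives [2/(k+1) if k even, 0 if k odd]. Integrating term-by-term (or equivalently evaluating the antiderivative F(x) = -x^4 - 2*x^3/3 + 6*x at the endpoints):
  F(1) − F(−1) = 13/3 − (-19/3) = 32/3.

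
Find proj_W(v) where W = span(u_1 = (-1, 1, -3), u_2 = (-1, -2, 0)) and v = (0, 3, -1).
proj_W(v) = (2/3, 8/3, -4/3)

Set up U = [u_1 | ... | u_2] ∈ R^(3×2). The projector onto W = col(U) is P = U (U^T U)^(-1) U^T.
Compute U^T U =
  [11, -1]
  [-1, 5],
and U^T v = (6, -6).
Solve U^T U · c = U^T v for the coefficients: c = (4/9, -10/9). The projection is proj_W(v) = U c.
Check: (v - proj_W(v)) · u_1 = 0  (should be 0).
Check: (v - proj_W(v)) · u_2 = 0  (should be 0).
Result: proj_W(v) = (2/3, 8/3, -4/3).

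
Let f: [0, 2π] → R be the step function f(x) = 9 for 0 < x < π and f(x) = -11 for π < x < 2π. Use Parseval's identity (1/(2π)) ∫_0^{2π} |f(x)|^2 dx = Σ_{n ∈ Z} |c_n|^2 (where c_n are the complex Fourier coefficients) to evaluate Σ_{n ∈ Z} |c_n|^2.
Σ |c_n|^2 = 101

Parseval equates the L^2 energy of f (normalised by 1/(2π)) with the ℓ^2 sum of its Fourier coefficients: (1/(2π)) ∫_0^{2π} |f|^2 = Σ |c_n|^2.
Compute the left side: (1/(2π)) [∫_0^π 9^2 dx + ∫_π^{2π} (-11)^2 dx] = (1/(2π)) · (81π + 121π) = (81 + 121)/2 = 101.
So Σ_{n ∈ Z} |c_n|^2 = 101.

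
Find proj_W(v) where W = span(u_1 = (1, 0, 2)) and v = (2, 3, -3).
proj_W(v) = (-4/5, 0, -8/5)

Set up U = [u_1 | ... | u_1] ∈ R^(3×1). The projector onto W = col(U) is P = U (U^T U)^(-1) U^T.
Compute U^T U =
  [5],
and U^T v = (-4).
Solve U^T U · c = U^T v for the coefficients: c = (-4/5). The projection is proj_W(v) = U c.
Check: (v - proj_W(v)) · u_1 = 0  (should be 0).
Result: proj_W(v) = (-4/5, 0, -8/5).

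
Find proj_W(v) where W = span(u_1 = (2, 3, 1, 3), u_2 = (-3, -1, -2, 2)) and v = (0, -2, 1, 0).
proj_W(v) = (-105/389, -245/389, -40/389, -320/389)

Set up U = [u_1 | ... | u_2] ∈ R^(4×2). The projector onto W = col(U) is P = U (U^T U)^(-1) U^T.
Compute U^T U =
  [23, -5]
  [-5, 18],
and U^T v = (-5, 0).
Solve U^T U · c = U^T v for the coefficients: c = (-90/389, -25/389). The projection is proj_W(v) = U c.
Check: (v - proj_W(v)) · u_1 = 0  (should be 0).
Check: (v - proj_W(v)) · u_2 = 0  (should be 0).
Result: proj_W(v) = (-105/389, -245/389, -40/389, -320/389).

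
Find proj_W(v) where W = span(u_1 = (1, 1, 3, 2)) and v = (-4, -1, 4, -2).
proj_W(v) = (1/5, 1/5, 3/5, 2/5)

Set up U = [u_1 | ... | u_1] ∈ R^(4×1). The projector onto W = col(U) is P = U (U^T U)^(-1) U^T.
Compute U^T U =
  [15],
and U^T v = (3).
Solve U^T U · c = U^T v for the coefficients: c = (1/5). The projection is proj_W(v) = U c.
Check: (v - proj_W(v)) · u_1 = 0  (should be 0).
Result: proj_W(v) = (1/5, 1/5, 3/5, 2/5).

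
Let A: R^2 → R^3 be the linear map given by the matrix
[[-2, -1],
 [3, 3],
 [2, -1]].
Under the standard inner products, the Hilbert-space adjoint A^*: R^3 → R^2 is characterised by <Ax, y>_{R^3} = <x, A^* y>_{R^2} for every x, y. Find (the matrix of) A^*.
A^* = A^T =
[[-2, 3, 2],
 [-1, 3, -1]]

For real matrices with standard dot products, the defining identity <Ax, y> = <x, A^* y> gives (Ax)^T y = x^T (A^*) y, i.e. x^T A^T y = x^T (A^*) y. Since this holds for all x, y, we must have A^* = A^T. Therefore
A^* =
[[-2, 3, 2],
 [-1, 3, -1]].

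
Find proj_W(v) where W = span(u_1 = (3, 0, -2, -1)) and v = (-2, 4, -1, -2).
proj_W(v) = (-3/7, 0, 2/7, 1/7)

Set up U = [u_1 | ... | u_1] ∈ R^(4×1). The projector onto W = col(U) is P = U (U^T U)^(-1) U^T.
Compute U^T U =
  [14],
and U^T v = (-2).
Solve U^T U · c = U^T v for the coefficients: c = (-1/7). The projection is proj_W(v) = U c.
Check: (v - proj_W(v)) · u_1 = 0  (should be 0).
Result: proj_W(v) = (-3/7, 0, 2/7, 1/7).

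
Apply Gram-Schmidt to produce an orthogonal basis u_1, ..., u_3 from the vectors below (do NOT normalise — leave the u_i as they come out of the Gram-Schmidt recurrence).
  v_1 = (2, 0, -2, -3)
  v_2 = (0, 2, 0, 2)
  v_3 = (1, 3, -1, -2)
Orthogonal basis:
  u_1 = (2, 0, -2, -3)
  u_2 = (12/17, 2, -12/17, 16/17)
  u_3 = (-21/25, 28/25, 21/25, -28/25)

Apply the Gram-Schmidt recurrence
  u_1 = v_1
  u_i = v_i − Σ_{j<i} ((v_i · u_j) / (u_j · u_j)) · u_j.

Step by step this gives:
  u_1 = (2, 0, -2, -3)
  u_2 = (12/17, 2, -12/17, 16/17)
  u_3 = (-21/25, 28/25, 21/25, -28/25)

Orthogonality check:
  u_2 · u_1 = 0 (should be 0)
  u_3 · u_1 = 0 (should be 0)
  u_3 · u_2 = 0 (should be 0)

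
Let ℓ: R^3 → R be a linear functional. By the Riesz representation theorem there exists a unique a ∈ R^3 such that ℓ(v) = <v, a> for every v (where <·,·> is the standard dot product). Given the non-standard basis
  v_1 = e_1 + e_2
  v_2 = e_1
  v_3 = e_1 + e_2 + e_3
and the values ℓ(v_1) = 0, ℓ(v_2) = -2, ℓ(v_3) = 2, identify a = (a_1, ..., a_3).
a = (-2, 2, 2)

Write a = (a_1, ..., a_3) in the standard basis. For each basis vector v_i, ℓ(v_i) = <v_i, a> is a linear equation in the a_j's. Collect the n equations into a matrix system V a = ℓ, where row i of V is v_i (expressed in the standard basis). Since V is invertible (lower-triangular with 1s on the diagonal, up to permutation), solve by back-substitution:
  V =
[[1, 1, 0],
 [1, 0, 0],
 [1, 1, 1]]
  V a = (0, -2, 2)
Solving gives a = (-2, 2, 2).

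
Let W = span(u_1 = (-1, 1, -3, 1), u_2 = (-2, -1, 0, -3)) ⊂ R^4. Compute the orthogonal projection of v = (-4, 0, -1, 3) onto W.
proj_W(v) = (-77/82, 65/82, -207/82, 57/82)

Set up U = [u_1 | ... | u_2] ∈ R^(4×2). The projector onto W = col(U) is P = U (U^T U)^(-1) U^T.
Compute U^T U =
  [12, -2]
  [-2, 14],
and U^T v = (10, -1).
Solve U^T U · c = U^T v for the coefficients: c = (69/82, 2/41). The projection is proj_W(v) = U c.
Check: (v - proj_W(v)) · u_1 = 0  (should be 0).
Check: (v - proj_W(v)) · u_2 = 0  (should be 0).
Result: proj_W(v) = (-77/82, 65/82, -207/82, 57/82).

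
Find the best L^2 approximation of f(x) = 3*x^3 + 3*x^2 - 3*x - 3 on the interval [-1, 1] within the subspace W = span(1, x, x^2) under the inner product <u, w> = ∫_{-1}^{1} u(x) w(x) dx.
g(x) = 3*x^2 - 6*x/5 - 3

The best approximation g ∈ W is the orthogonal projection of f onto W. Writing g = a_0 + a_1 x + a_2 x^2, the coefficients solve the normal equations G · a = b where
  G_{ij} = <φ_i, φ_j> and b_i = <f, φ_i>, with φ_0 = 1, φ_1 = x, φ_2 = x^2.
G =
  [2, 0, 2/3]
  [0, 2/3, 0]
  [2/3, 0, 2/5],
b = (-4, -4/5, -4/5).
Solving gives a_0 = -3, a_1 = -6/5, a_2 = 3, so
  g(x) = 3*x^2 - 6*x/5 - 3.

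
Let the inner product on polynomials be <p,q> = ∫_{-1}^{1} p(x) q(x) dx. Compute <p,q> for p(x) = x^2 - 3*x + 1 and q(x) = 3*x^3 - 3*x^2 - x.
<p,q> = -24/5

Expand the product: p(x)·q(x) = 3*x^5 - 12*x^4 + 11*x^3 - x.
∫_{-1}^{1} of each monomial x^k gives [2/(k+1) if k even, 0 if k odd]. Integrating term-by-term (or equivalently evaluating the antiderivative F(x) = x^6/2 - 12*x^5/5 + 11*x^4/4 - x^2/2 at the endpoints):
  F(1) − F(−1) = 7/20 − (103/20) = -24/5.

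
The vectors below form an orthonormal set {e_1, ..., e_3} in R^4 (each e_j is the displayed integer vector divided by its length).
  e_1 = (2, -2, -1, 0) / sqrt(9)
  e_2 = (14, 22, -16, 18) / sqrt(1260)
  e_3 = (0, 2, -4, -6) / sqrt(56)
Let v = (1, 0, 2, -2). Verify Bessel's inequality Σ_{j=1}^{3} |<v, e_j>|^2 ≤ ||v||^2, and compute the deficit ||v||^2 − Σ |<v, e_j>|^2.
Σ |<v, e_j>|^2 = 13/5; ||v||^2 = 9; deficit = 32/5

Write each e_j = u_j / sqrt(<u_j, u_j>) where u_j is the displayed integer vector. Then <v, e_j> = <v, u_j> / sqrt(<u_j, u_j>), so |<v, e_j>|^2 = <v, u_j>^2 / <u_j, u_j>.
Coefficients: <v, e_1> = 0/sqrt(9), <v, e_2> = -54/sqrt(1260), <v, e_3> = 4/sqrt(56).
Square and sum: Σ |<v, e_j>|^2 = 13/5.
Compute ||v||^2 = v·v = 9.
Deficit = 9 − 13/5 = 32/5 ≥ 0, confirming Bessel's inequality. (The deficit equals ||v − Σ <v,e_j> e_j||^2, the squared distance from v to span{e_j}.)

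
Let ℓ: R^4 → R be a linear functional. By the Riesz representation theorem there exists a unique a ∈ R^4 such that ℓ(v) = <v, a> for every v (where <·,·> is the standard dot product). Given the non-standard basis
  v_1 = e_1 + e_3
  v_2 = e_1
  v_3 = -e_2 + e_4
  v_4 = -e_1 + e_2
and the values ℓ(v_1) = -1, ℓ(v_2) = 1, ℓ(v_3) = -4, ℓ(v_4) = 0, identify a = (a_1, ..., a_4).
a = (1, 1, -2, -3)

Write a = (a_1, ..., a_4) in the standard basis. For each basis vector v_i, ℓ(v_i) = <v_i, a> is a linear equation in the a_j's. Collect the n equations into a matrix system V a = ℓ, where row i of V is v_i (expressed in the standard basis). Since V is invertible (lower-triangular with 1s on the diagonal, up to permutation), solve by back-substitution:
  V =
[[1, 0, 1, 0],
 [1, 0, 0, 0],
 [0, -1, 0, 1],
 [-1, 1, 0, 0]]
  V a = (-1, 1, -4, 0)
Solving gives a = (1, 1, -2, -3).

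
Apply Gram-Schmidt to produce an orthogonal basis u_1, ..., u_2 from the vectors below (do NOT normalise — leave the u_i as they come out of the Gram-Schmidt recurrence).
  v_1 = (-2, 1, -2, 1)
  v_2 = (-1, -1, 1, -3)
Orthogonal basis:
  u_1 = (-2, 1, -2, 1)
  u_2 = (-9/5, -3/5, 1/5, -13/5)

Apply the Gram-Schmidt recurrence
  u_1 = v_1
  u_i = v_i − Σ_{j<i} ((v_i · u_j) / (u_j · u_j)) · u_j.

Step by step this gives:
  u_1 = (-2, 1, -2, 1)
  u_2 = (-9/5, -3/5, 1/5, -13/5)

Orthogonality check:
  u_2 · u_1 = 0 (should be 0)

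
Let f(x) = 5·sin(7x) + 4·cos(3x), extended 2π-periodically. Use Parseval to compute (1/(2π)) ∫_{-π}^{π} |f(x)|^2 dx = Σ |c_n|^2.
Σ |c_n|^2 = 41/2

Expand |f|^2 and use orthogonality of {sin(nx), cos(mx)} on [-π, π]:
  ∫_{-π}^{π} sin(nx)^2 dx = π, ∫ cos(mx)^2 dx = π, and cross terms integrate to 0.
So ∫_{-π}^{π} f(x)^2 dx = 5^2 · π + 4^2 · π = (25 + 16)π.
Divide by 2π: (25 + 16)/2 = 41/2.
By Parseval, this equals Σ |c_n|^2.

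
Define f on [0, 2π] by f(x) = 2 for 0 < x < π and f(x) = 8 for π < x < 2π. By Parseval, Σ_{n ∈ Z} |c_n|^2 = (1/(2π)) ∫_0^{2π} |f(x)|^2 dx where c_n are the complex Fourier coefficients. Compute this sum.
Σ |c_n|^2 = 34

Parseval equates the L^2 energy of f (normalised by 1/(2π)) with the ℓ^2 sum of its Fourier coefficients: (1/(2π)) ∫_0^{2π} |f|^2 = Σ |c_n|^2.
Compute the left side: (1/(2π)) [∫_0^π 2^2 dx + ∫_π^{2π} 8^2 dx] = (1/(2π)) · (4π + 64π) = (4 + 64)/2 = 34.
So Σ_{n ∈ Z} |c_n|^2 = 34.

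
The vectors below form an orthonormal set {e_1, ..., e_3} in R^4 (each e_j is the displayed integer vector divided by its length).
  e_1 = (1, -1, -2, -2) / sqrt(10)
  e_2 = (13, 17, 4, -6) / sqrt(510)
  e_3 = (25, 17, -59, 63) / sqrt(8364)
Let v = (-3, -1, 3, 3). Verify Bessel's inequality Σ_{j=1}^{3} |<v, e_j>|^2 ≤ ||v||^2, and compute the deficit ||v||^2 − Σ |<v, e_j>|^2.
Σ |<v, e_j>|^2 = 1144/41; ||v||^2 = 28; deficit = 4/41

Write each e_j = u_j / sqrt(<u_j, u_j>) where u_j is the displayed integer vector. Then <v, e_j> = <v, u_j> / sqrt(<u_j, u_j>), so |<v, e_j>|^2 = <v, u_j>^2 / <u_j, u_j>.
Coefficients: <v, e_1> = -14/sqrt(10), <v, e_2> = -62/sqrt(510), <v, e_3> = -80/sqrt(8364).
Square and sum: Σ |<v, e_j>|^2 = 1144/41.
Compute ||v||^2 = v·v = 28.
Deficit = 28 − 1144/41 = 4/41 ≥ 0, confirming Bessel's inequality. (The deficit equals ||v − Σ <v,e_j> e_j||^2, the squared distance from v to span{e_j}.)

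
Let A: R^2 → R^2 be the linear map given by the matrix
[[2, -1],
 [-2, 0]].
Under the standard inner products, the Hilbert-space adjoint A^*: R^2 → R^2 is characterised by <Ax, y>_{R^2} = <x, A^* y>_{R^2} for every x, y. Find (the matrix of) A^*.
A^* = A^T =
[[2, -2],
 [-1, 0]]

For real matrices with standard dot products, the defining identity <Ax, y> = <x, A^* y> gives (Ax)^T y = x^T (A^*) y, i.e. x^T A^T y = x^T (A^*) y. Since this holds for all x, y, we must have A^* = A^T. Therefore
A^* =
[[2, -2],
 [-1, 0]].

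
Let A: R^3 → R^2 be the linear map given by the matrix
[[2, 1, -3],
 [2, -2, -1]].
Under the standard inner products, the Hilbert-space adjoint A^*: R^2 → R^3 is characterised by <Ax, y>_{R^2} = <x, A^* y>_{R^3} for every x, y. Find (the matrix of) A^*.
A^* = A^T =
[[2, 2],
 [1, -2],
 [-3, -1]]

For real matrices with standard dot products, the defining identity <Ax, y> = <x, A^* y> gives (Ax)^T y = x^T (A^*) y, i.e. x^T A^T y = x^T (A^*) y. Since this holds for all x, y, we must have A^* = A^T. Therefore
A^* =
[[2, 2],
 [1, -2],
 [-3, -1]].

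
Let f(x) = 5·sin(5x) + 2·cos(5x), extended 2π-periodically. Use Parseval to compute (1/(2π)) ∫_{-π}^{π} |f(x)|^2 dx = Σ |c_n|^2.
Σ |c_n|^2 = 29/2

Expand |f|^2 and use orthogonality of {sin(nx), cos(mx)} on [-π, π]:
  ∫_{-π}^{π} sin(nx)^2 dx = π, ∫ cos(mx)^2 dx = π, and cross terms integrate to 0.
So ∫_{-π}^{π} f(x)^2 dx = 5^2 · π + 2^2 · π = (25 + 4)π.
Divide by 2π: (25 + 4)/2 = 29/2.
By Parseval, this equals Σ |c_n|^2.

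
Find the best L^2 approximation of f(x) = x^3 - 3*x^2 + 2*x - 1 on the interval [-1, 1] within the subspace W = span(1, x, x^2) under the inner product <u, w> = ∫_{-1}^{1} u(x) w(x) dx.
g(x) = -3*x^2 + 13*x/5 - 1

The best approximation g ∈ W is the orthogonal projection of f onto W. Writing g = a_0 + a_1 x + a_2 x^2, the coefficients solve the normal equations G · a = b where
  G_{ij} = <φ_i, φ_j> and b_i = <f, φ_i>, with φ_0 = 1, φ_1 = x, φ_2 = x^2.
G =
  [2, 0, 2/3]
  [0, 2/3, 0]
  [2/3, 0, 2/5],
b = (-4, 26/15, -28/15).
Solving gives a_0 = -1, a_1 = 13/5, a_2 = -3, so
  g(x) = -3*x^2 + 13*x/5 - 1.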